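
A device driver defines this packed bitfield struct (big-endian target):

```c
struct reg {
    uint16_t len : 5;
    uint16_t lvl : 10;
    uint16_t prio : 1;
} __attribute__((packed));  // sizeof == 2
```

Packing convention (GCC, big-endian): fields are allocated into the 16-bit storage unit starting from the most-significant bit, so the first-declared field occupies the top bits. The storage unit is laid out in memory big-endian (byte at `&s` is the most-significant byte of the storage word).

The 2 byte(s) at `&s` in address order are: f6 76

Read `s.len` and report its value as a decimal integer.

[0]=0xf6 [1]=0x76 (big-endian) → word 0xf676
len:5 @ bit 11 → (0xf676>>11)&0x1f = 0x1e  ←
lvl:10 @ bit 1 → (0xf676>>1)&0x3ff = 0x33b
prio:1 @ bit 0 → (0xf676>>0)&0x1 = 0x0

30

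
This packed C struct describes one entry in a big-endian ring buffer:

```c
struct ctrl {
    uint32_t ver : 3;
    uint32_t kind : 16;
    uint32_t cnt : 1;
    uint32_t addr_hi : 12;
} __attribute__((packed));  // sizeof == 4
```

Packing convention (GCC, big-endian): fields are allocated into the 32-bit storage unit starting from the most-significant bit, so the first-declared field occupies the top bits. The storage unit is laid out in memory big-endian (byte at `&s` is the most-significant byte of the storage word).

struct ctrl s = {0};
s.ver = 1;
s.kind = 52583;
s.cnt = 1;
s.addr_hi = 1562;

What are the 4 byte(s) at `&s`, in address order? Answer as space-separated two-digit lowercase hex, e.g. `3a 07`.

39 ac f6 1a

ver:3 = 1 → 0x1 << 29 → word 0x20000000
kind:16 = 52583 → 0xcd67 << 13 → word 0x39ace000
cnt:1 = 1 → 0x1 << 12 → word 0x39acf000
addr_hi:12 = 1562 → 0x61a << 0 → word 0x39acf61a
word = 0x39acf61a → big-endian bytes:
  [0]=0x39  [1]=0xac  [2]=0xf6  [3]=0x1a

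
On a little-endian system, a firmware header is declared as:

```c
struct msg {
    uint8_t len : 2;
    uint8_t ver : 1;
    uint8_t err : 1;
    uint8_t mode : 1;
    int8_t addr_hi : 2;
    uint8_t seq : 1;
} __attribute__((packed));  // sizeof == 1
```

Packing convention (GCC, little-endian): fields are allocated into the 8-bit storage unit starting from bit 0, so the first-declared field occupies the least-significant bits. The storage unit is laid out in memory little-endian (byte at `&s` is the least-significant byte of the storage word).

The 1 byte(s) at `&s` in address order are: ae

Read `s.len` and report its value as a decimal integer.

2

[0]=0xae (little-endian) → word 0xae
len:2 @ bit 0 → (0xae>>0)&0x3 = 0x2  ←
ver:1 @ bit 2 → (0xae>>2)&0x1 = 0x1
err:1 @ bit 3 → (0xae>>3)&0x1 = 0x1
mode:1 @ bit 4 → (0xae>>4)&0x1 = 0x0
addr_hi:2 @ bit 5 → (0xae>>5)&0x3 = 0x1
seq:1 @ bit 7 → (0xae>>7)&0x1 = 0x1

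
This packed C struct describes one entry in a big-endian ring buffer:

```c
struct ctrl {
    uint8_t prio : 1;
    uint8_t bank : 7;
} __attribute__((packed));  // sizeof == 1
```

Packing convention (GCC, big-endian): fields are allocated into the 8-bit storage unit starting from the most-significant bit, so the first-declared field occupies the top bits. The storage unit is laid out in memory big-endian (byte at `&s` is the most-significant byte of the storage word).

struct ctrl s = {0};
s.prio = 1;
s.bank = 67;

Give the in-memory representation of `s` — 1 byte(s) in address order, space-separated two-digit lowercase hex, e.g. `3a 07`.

prio (1b) val=1 bits=0x1 at bit 7: 0x80
bank (7b) val=67 bits=0x43 at bit 0: 0xc3
word = 0xc3 → big-endian bytes:
  [0]=0xc3

c3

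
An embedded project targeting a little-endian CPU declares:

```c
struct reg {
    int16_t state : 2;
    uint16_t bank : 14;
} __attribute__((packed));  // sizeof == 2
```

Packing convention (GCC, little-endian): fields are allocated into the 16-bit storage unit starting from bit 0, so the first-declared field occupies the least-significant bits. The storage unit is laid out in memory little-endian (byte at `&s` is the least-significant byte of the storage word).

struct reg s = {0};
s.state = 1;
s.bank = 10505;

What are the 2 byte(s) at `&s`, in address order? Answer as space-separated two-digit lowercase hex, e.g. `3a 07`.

state (2b) val=1 bits=0x1 at bit 0: 0x0001
bank (14b) val=10505 bits=0x2909 at bit 2: 0xa425
word = 0xa425 → little-endian bytes:
  [0]=0x25  [1]=0xa4

25 a4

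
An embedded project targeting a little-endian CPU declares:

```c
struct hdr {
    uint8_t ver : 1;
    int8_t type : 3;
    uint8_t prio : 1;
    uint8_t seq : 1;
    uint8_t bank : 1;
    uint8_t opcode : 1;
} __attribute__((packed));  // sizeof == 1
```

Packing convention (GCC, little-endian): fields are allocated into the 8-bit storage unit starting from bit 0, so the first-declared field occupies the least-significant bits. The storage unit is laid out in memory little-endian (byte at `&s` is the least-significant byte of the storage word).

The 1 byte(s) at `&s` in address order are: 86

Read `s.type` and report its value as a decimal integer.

[0]=0x86 (little-endian) → word 0x86
ver [0+:1] = (word>>0) & 0x1 = 0
type [1+:3] = (word>>1) & 0x7 = 3  ←
prio [4+:1] = (word>>4) & 0x1 = 0
seq [5+:1] = (word>>5) & 0x1 = 0
bank [6+:1] = (word>>6) & 0x1 = 0
opcode [7+:1] = (word>>7) & 0x1 = 1
type signed 3b, MSB=0: value = 3

3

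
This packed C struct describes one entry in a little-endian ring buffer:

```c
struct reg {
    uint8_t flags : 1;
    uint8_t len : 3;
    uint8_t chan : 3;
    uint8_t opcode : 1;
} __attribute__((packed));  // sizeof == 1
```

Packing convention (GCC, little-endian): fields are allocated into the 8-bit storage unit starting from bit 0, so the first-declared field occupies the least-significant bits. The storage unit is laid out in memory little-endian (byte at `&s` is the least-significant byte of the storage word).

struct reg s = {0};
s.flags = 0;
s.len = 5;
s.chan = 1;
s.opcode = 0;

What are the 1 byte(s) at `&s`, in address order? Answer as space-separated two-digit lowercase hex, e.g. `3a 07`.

flags:1 = 0 → 0x0 << 0 → word 0x00
len:3 = 5 → 0x5 << 1 → word 0x0a
chan:3 = 1 → 0x1 << 4 → word 0x1a
opcode:1 = 0 → 0x0 << 7 → word 0x1a
word = 0x1a → little-endian bytes:
  [0]=0x1a

1a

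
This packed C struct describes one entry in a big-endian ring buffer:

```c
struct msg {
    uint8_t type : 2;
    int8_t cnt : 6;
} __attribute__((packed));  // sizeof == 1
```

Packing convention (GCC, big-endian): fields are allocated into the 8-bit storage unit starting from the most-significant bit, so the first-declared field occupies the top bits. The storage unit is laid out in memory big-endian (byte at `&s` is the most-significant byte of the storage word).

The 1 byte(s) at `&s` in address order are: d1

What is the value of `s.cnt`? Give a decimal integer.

[0]=0xd1 (big-endian) → word 0xd1
type [6+:2] = (word>>6) & 0x3 = 3
cnt [0+:6] = (word>>0) & 0x3f = 17  ←
cnt signed 6b, MSB=0: value = 17

17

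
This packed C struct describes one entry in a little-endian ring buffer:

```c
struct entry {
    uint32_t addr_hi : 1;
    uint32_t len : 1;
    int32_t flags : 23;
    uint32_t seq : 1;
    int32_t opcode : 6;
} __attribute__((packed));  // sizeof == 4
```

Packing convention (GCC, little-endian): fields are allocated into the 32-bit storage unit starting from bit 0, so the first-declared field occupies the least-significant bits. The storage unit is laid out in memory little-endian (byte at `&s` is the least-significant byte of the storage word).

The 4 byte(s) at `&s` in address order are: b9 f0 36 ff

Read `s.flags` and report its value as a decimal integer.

[0]=0xb9 [1]=0xf0 [2]=0x36 [3]=0xff (little-endian) → word 0xff36f0b9
addr_hi [0+:1] = (word>>0) & 0x1 = 1
len [1+:1] = (word>>1) & 0x1 = 0
flags [2+:23] = (word>>2) & 0x7fffff = 5094446  ←
seq [25+:1] = (word>>25) & 0x1 = 1
opcode [26+:6] = (word>>26) & 0x3f = 63
flags signed 23b, MSB=1: 5094446 - 8388608 = -3294162

-3294162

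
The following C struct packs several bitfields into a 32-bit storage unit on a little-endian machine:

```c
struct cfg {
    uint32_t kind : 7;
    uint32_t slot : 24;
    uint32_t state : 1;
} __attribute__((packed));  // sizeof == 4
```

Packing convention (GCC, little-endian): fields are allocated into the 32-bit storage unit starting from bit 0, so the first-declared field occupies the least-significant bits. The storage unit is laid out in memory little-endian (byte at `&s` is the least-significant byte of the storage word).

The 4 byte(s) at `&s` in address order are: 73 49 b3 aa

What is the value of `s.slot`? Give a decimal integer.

5596818

[0]=0x73 [1]=0x49 [2]=0xb3 [3]=0xaa (little-endian) → word 0xaab34973
kind [0+:7] = (word>>0) & 0x7f = 115
slot [7+:24] = (word>>7) & 0xffffff = 5596818  ←
state [31+:1] = (word>>31) & 0x1 = 1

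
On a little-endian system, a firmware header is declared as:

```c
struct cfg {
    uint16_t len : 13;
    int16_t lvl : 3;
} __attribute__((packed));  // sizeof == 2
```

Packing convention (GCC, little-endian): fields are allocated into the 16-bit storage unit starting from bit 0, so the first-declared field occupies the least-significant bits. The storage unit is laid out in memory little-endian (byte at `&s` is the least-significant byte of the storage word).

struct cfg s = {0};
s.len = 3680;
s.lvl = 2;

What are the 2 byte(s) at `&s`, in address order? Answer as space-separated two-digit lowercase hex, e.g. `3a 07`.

len:13 = 3680 → 0xe60 << 0 → word 0x0e60
lvl:3 = 2 → 0x2 << 13 → word 0x4e60
word = 0x4e60 → little-endian bytes:
  [0]=0x60  [1]=0x4e

60 4e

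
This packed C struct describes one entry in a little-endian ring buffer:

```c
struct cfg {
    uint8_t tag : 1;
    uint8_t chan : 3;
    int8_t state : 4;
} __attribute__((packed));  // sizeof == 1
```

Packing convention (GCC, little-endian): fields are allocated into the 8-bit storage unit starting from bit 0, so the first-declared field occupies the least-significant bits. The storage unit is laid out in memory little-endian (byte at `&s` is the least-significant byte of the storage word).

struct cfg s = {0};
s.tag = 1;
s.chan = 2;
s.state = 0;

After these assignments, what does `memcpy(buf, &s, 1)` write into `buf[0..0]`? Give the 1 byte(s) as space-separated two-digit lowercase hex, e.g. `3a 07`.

tag:1 = 1 → 0x1 << 0 → word 0x01
chan:3 = 2 → 0x2 << 1 → word 0x05
state:4 = 0 → 0x0 << 4 → word 0x05
word = 0x05 → little-endian bytes:
  [0]=0x05

05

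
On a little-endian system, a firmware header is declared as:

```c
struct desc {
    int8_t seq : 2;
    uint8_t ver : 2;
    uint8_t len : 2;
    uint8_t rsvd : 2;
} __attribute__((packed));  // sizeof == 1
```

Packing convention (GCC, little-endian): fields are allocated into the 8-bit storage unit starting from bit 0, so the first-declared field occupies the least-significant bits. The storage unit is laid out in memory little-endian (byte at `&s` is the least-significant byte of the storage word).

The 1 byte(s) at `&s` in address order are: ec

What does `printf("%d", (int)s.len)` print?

[0]=0xec (little-endian) → word 0xec
seq [0+:2] = (word>>0) & 0x3 = 0
ver [2+:2] = (word>>2) & 0x3 = 3
len [4+:2] = (word>>4) & 0x3 = 2  ←
rsvd [6+:2] = (word>>6) & 0x3 = 3

2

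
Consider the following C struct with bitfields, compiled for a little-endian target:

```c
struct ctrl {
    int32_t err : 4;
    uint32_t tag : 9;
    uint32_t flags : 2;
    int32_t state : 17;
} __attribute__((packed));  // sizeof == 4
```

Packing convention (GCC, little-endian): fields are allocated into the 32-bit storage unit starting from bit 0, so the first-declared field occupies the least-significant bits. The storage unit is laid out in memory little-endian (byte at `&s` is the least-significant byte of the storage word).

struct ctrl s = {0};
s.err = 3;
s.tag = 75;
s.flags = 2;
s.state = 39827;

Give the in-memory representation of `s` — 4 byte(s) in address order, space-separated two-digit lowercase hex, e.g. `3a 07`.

b3 c4 c9 4d

[0+:4] err=3 & 0xf = 0x3; word=0x00000003
[4+:9] tag=75 & 0x1ff = 0x4b; word=0x000004b3
[13+:2] flags=2 & 0x3 = 0x2; word=0x000044b3
[15+:17] state=39827 & 0x1ffff = 0x9b93; word=0x4dc9c4b3
word = 0x4dc9c4b3 → little-endian bytes:
  [0]=0xb3  [1]=0xc4  [2]=0xc9  [3]=0x4d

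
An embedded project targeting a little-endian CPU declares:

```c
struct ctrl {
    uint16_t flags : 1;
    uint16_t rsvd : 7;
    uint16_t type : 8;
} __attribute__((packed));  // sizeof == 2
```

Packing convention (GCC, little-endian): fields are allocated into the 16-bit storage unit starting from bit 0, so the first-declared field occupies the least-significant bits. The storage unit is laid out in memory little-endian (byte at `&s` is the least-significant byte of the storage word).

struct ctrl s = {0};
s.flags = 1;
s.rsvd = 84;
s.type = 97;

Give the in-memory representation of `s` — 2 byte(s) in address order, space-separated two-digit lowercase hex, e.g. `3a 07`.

flags (1b) val=1 bits=0x1 at bit 0: 0x0001
rsvd (7b) val=84 bits=0x54 at bit 1: 0x00a9
type (8b) val=97 bits=0x61 at bit 8: 0x61a9
word = 0x61a9 → little-endian bytes:
  [0]=0xa9  [1]=0x61

a9 61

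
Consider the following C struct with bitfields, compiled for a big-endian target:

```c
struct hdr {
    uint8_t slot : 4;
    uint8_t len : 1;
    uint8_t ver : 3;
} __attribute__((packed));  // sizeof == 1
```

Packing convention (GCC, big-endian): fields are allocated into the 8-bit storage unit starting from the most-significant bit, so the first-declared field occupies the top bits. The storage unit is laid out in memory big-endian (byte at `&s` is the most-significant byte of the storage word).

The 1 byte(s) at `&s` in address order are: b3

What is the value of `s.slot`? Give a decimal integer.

11

[0]=0xb3 (big-endian) → word 0xb3
slot:4 @ bit 4 → (0xb3>>4)&0xf = 0xb  ←
len:1 @ bit 3 → (0xb3>>3)&0x1 = 0x0
ver:3 @ bit 0 → (0xb3>>0)&0x7 = 0x3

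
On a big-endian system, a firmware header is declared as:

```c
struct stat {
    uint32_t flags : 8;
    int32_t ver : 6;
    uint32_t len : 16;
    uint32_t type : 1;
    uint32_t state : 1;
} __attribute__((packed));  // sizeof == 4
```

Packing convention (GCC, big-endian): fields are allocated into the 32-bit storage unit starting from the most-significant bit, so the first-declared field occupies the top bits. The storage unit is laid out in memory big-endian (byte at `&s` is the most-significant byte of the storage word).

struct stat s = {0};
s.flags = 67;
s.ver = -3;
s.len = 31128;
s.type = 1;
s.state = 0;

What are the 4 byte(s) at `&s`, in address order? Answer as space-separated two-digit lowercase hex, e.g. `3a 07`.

43 f5 e6 62

flags (8b) val=67 bits=0x43 at bit 24: 0x43000000
ver (6b) val=-3 bits=0x3d at bit 18: 0x43f40000
len (16b) val=31128 bits=0x7998 at bit 2: 0x43f5e660
type (1b) val=1 bits=0x1 at bit 1: 0x43f5e662
state (1b) val=0 bits=0x0 at bit 0: 0x43f5e662
word = 0x43f5e662 → big-endian bytes:
  [0]=0x43  [1]=0xf5  [2]=0xe6  [3]=0x62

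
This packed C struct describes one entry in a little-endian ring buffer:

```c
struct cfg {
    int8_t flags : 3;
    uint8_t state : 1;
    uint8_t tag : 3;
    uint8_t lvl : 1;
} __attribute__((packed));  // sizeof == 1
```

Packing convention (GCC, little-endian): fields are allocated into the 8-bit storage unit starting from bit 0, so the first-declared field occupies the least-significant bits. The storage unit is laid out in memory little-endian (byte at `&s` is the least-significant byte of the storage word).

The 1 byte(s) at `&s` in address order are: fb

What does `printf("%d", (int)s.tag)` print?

7

[0]=0xfb (little-endian) → word 0xfb
flags:3 @ bit 0 → (0xfb>>0)&0x7 = 0x3
state:1 @ bit 3 → (0xfb>>3)&0x1 = 0x1
tag:3 @ bit 4 → (0xfb>>4)&0x7 = 0x7  ←
lvl:1 @ bit 7 → (0xfb>>7)&0x1 = 0x1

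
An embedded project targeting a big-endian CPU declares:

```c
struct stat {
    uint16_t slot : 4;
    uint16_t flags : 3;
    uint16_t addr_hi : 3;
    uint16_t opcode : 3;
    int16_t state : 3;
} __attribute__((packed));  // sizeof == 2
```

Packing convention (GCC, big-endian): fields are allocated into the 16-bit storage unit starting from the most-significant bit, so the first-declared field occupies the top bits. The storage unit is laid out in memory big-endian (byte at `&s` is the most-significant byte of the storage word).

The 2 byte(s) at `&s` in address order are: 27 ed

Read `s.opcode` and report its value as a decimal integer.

5

[0]=0x27 [1]=0xed (big-endian) → word 0x27ed
slot:4 @ bit 12 → (0x27ed>>12)&0xf = 0x2
flags:3 @ bit 9 → (0x27ed>>9)&0x7 = 0x3
addr_hi:3 @ bit 6 → (0x27ed>>6)&0x7 = 0x7
opcode:3 @ bit 3 → (0x27ed>>3)&0x7 = 0x5  ←
state:3 @ bit 0 → (0x27ed>>0)&0x7 = 0x5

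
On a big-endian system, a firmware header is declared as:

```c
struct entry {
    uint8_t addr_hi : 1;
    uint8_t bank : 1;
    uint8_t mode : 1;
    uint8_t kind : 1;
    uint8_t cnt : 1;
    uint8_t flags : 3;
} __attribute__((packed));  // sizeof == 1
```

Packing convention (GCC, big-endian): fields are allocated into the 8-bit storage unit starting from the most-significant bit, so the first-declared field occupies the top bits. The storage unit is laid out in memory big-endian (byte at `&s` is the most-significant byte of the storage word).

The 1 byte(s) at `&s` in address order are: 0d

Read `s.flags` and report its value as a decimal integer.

5

[0]=0x0d (big-endian) → word 0x0d
addr_hi [7+:1] = (word>>7) & 0x1 = 0
bank [6+:1] = (word>>6) & 0x1 = 0
mode [5+:1] = (word>>5) & 0x1 = 0
kind [4+:1] = (word>>4) & 0x1 = 0
cnt [3+:1] = (word>>3) & 0x1 = 1
flags [0+:3] = (word>>0) & 0x7 = 5  ←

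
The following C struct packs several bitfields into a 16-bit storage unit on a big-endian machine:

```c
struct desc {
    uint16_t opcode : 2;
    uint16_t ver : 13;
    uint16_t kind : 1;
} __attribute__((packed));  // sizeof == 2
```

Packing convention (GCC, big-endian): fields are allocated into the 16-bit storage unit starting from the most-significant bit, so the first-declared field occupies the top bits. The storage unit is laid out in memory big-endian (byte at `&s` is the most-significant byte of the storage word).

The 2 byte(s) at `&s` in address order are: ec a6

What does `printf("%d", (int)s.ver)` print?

[0]=0xec [1]=0xa6 (big-endian) → word 0xeca6
opcode [14+:2] = (word>>14) & 0x3 = 3
ver [1+:13] = (word>>1) & 0x1fff = 5715  ←
kind [0+:1] = (word>>0) & 0x1 = 0

5715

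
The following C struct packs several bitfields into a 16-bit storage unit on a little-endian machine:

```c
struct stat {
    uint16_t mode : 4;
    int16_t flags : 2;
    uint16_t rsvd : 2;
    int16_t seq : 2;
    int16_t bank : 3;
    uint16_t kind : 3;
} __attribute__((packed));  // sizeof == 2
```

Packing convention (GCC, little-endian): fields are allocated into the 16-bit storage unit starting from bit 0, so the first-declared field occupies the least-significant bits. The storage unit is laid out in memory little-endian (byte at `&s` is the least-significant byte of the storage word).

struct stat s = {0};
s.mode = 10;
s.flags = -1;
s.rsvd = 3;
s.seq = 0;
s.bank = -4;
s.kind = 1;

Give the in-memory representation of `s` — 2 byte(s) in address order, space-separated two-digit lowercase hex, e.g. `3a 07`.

fa 30

[0+:4] mode=10 & 0xf = 0xa; word=0x000a
[4+:2] flags=-1 & 0x3 = 0x3; word=0x003a
[6+:2] rsvd=3 & 0x3 = 0x3; word=0x00fa
[8+:2] seq=0 & 0x3 = 0x0; word=0x00fa
[10+:3] bank=-4 & 0x7 = 0x4; word=0x10fa
[13+:3] kind=1 & 0x7 = 0x1; word=0x30fa
word = 0x30fa → little-endian bytes:
  [0]=0xfa  [1]=0x30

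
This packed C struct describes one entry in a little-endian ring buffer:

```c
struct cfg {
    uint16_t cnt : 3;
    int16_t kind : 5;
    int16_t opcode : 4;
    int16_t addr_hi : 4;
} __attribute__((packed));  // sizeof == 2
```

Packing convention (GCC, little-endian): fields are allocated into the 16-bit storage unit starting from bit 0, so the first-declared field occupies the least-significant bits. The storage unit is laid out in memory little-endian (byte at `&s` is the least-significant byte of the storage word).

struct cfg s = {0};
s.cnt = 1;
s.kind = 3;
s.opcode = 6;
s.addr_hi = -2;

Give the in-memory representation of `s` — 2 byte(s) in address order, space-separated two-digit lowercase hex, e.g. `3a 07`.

cnt:3 = 1 → 0x1 << 0 → word 0x0001
kind:5 = 3 → 0x3 << 3 → word 0x0019
opcode:4 = 6 → 0x6 << 8 → word 0x0619
addr_hi:4 = -2 → 0xe << 12 → word 0xe619
word = 0xe619 → little-endian bytes:
  [0]=0x19  [1]=0xe6

19 e6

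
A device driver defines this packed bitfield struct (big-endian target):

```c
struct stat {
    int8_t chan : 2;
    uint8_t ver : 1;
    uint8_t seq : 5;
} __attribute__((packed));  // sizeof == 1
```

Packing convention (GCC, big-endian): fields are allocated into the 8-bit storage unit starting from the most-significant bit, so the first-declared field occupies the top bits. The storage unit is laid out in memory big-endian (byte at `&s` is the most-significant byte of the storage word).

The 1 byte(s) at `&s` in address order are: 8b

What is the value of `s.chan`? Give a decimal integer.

-2

[0]=0x8b (big-endian) → word 0x8b
chan:2 @ bit 6 → (0x8b>>6)&0x3 = 0x2  ←
ver:1 @ bit 5 → (0x8b>>5)&0x1 = 0x0
seq:5 @ bit 0 → (0x8b>>0)&0x1f = 0xb
chan signed 2b, MSB=1: 2 - 4 = -2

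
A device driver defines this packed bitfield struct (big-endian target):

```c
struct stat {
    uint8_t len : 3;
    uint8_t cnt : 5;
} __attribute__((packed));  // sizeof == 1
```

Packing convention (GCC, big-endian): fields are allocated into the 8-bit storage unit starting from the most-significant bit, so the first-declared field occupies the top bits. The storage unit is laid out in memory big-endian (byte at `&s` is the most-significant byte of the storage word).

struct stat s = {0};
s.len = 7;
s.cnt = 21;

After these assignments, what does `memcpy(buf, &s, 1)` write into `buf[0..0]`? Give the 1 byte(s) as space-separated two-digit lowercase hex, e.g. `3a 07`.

f5

[5+:3] len=7 & 0x7 = 0x7; word=0xe0
[0+:5] cnt=21 & 0x1f = 0x15; word=0xf5
word = 0xf5 → big-endian bytes:
  [0]=0xf5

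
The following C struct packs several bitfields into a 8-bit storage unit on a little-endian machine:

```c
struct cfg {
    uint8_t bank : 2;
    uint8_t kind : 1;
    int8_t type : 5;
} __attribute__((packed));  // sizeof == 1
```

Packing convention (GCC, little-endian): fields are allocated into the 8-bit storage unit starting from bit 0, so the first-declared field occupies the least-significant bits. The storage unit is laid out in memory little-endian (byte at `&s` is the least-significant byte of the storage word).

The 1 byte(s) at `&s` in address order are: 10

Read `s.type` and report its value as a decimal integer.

2

[0]=0x10 (little-endian) → word 0x10
bank:2 @ bit 0 → (0x10>>0)&0x3 = 0x0
kind:1 @ bit 2 → (0x10>>2)&0x1 = 0x0
type:5 @ bit 3 → (0x10>>3)&0x1f = 0x2  ←
type signed 5b, MSB=0: value = 2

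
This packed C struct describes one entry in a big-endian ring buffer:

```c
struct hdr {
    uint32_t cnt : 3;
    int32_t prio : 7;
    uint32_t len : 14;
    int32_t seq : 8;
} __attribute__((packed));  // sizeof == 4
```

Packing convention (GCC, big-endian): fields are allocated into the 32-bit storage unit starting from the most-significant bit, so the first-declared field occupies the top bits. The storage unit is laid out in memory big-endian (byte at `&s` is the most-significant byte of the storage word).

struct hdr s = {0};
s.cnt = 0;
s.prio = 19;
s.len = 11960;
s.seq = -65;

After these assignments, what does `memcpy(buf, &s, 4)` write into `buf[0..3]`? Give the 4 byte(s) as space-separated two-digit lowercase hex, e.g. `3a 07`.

[29+:3] cnt=0 & 0x7 = 0x0; word=0x00000000
[22+:7] prio=19 & 0x7f = 0x13; word=0x04c00000
[8+:14] len=11960 & 0x3fff = 0x2eb8; word=0x04eeb800
[0+:8] seq=-65 & 0xff = 0xbf; word=0x04eeb8bf
word = 0x04eeb8bf → big-endian bytes:
  [0]=0x04  [1]=0xee  [2]=0xb8  [3]=0xbf

04 ee b8 bf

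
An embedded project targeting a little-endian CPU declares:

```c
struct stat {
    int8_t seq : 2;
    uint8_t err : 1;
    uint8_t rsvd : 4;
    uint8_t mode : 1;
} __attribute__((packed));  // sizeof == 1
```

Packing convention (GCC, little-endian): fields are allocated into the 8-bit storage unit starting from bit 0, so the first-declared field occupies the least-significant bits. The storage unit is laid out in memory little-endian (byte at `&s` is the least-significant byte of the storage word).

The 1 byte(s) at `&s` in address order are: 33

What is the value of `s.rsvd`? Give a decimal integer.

6

[0]=0x33 (little-endian) → word 0x33
seq [0+:2] = (word>>0) & 0x3 = 3
err [2+:1] = (word>>2) & 0x1 = 0
rsvd [3+:4] = (word>>3) & 0xf = 6  ←
mode [7+:1] = (word>>7) & 0x1 = 0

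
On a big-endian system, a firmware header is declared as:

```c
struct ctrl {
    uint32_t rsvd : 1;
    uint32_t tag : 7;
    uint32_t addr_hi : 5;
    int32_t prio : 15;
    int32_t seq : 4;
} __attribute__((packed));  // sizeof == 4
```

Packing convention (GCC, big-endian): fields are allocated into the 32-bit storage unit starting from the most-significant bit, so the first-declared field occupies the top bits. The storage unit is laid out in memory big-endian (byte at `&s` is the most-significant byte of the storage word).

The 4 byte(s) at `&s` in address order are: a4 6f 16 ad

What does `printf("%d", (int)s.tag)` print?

36

[0]=0xa4 [1]=0x6f [2]=0x16 [3]=0xad (big-endian) → word 0xa46f16ad
rsvd:1 @ bit 31 → (0xa46f16ad>>31)&0x1 = 0x1
tag:7 @ bit 24 → (0xa46f16ad>>24)&0x7f = 0x24  ←
addr_hi:5 @ bit 19 → (0xa46f16ad>>19)&0x1f = 0xd
prio:15 @ bit 4 → (0xa46f16ad>>4)&0x7fff = 0x716a
seq:4 @ bit 0 → (0xa46f16ad>>0)&0xf = 0xd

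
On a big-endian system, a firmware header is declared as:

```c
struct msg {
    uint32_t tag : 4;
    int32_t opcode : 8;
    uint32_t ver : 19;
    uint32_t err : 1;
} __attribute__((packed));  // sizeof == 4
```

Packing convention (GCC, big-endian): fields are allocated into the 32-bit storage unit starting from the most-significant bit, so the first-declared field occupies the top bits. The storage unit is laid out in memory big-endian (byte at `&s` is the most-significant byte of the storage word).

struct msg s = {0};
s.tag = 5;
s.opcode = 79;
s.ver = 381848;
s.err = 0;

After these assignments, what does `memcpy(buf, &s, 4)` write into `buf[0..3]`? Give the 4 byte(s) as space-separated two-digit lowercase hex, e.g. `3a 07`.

54 fb a7 30

tag:4 = 5 → 0x5 << 28 → word 0x50000000
opcode:8 = 79 → 0x4f << 20 → word 0x54f00000
ver:19 = 381848 → 0x5d398 << 1 → word 0x54fba730
err:1 = 0 → 0x0 << 0 → word 0x54fba730
word = 0x54fba730 → big-endian bytes:
  [0]=0x54  [1]=0xfb  [2]=0xa7  [3]=0x30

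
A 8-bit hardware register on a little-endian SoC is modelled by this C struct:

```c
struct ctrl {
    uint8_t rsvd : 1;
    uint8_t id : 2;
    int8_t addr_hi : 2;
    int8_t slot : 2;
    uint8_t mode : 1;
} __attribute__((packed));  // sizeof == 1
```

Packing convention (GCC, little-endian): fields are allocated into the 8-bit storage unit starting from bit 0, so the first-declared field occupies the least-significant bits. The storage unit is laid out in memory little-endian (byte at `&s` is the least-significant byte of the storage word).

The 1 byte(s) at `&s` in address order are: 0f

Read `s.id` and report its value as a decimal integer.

3

[0]=0x0f (little-endian) → word 0x0f
rsvd [0+:1] = (word>>0) & 0x1 = 1
id [1+:2] = (word>>1) & 0x3 = 3  ←
addr_hi [3+:2] = (word>>3) & 0x3 = 1
slot [5+:2] = (word>>5) & 0x3 = 0
mode [7+:1] = (word>>7) & 0x1 = 0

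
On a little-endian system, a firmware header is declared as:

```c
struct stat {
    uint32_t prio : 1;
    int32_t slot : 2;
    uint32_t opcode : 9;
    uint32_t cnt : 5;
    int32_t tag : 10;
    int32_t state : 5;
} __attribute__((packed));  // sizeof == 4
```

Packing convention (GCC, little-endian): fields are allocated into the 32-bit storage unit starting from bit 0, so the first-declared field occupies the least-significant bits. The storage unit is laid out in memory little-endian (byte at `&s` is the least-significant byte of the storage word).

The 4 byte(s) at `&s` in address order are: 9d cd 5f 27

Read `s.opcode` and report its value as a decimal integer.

[0]=0x9d [1]=0xcd [2]=0x5f [3]=0x27 (little-endian) → word 0x275fcd9d
prio:1 @ bit 0 → (0x275fcd9d>>0)&0x1 = 0x1
slot:2 @ bit 1 → (0x275fcd9d>>1)&0x3 = 0x2
opcode:9 @ bit 3 → (0x275fcd9d>>3)&0x1ff = 0x1b3  ←
cnt:5 @ bit 12 → (0x275fcd9d>>12)&0x1f = 0x1c
tag:10 @ bit 17 → (0x275fcd9d>>17)&0x3ff = 0x3af
state:5 @ bit 27 → (0x275fcd9d>>27)&0x1f = 0x4

435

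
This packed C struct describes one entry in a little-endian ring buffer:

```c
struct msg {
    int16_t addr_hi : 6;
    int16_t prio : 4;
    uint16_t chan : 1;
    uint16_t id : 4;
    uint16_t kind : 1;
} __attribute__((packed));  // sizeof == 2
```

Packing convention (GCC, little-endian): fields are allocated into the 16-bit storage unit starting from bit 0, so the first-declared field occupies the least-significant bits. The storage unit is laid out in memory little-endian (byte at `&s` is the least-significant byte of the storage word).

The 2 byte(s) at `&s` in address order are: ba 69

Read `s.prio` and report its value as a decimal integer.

[0]=0xba [1]=0x69 (little-endian) → word 0x69ba
addr_hi:6 @ bit 0 → (0x69ba>>0)&0x3f = 0x3a
prio:4 @ bit 6 → (0x69ba>>6)&0xf = 0x6  ←
chan:1 @ bit 10 → (0x69ba>>10)&0x1 = 0x0
id:4 @ bit 11 → (0x69ba>>11)&0xf = 0xd
kind:1 @ bit 15 → (0x69ba>>15)&0x1 = 0x0
prio signed 4b, MSB=0: value = 6

6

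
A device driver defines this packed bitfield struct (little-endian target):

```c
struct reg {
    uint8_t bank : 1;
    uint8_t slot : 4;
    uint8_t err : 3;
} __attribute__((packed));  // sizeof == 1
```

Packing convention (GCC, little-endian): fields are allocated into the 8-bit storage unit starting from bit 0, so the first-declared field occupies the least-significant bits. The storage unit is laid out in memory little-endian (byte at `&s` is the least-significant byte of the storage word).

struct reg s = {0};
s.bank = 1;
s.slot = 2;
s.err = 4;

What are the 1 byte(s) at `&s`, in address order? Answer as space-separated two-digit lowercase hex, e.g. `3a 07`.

bank (1b) val=1 bits=0x1 at bit 0: 0x01
slot (4b) val=2 bits=0x2 at bit 1: 0x05
err (3b) val=4 bits=0x4 at bit 5: 0x85
word = 0x85 → little-endian bytes:
  [0]=0x85

85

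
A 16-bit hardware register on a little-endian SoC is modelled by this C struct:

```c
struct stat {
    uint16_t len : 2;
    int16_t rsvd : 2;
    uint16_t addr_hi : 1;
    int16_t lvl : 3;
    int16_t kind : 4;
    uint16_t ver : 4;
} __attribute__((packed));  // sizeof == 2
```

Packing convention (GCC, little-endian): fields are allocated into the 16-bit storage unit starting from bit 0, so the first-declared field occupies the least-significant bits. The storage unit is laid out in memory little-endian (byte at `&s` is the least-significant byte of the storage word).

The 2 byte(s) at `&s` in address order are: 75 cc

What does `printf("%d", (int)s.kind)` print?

-4

[0]=0x75 [1]=0xcc (little-endian) → word 0xcc75
len [0+:2] = (word>>0) & 0x3 = 1
rsvd [2+:2] = (word>>2) & 0x3 = 1
addr_hi [4+:1] = (word>>4) & 0x1 = 1
lvl [5+:3] = (word>>5) & 0x7 = 3
kind [8+:4] = (word>>8) & 0xf = 12  ←
ver [12+:4] = (word>>12) & 0xf = 12
kind signed 4b, MSB=1: 12 - 16 = -4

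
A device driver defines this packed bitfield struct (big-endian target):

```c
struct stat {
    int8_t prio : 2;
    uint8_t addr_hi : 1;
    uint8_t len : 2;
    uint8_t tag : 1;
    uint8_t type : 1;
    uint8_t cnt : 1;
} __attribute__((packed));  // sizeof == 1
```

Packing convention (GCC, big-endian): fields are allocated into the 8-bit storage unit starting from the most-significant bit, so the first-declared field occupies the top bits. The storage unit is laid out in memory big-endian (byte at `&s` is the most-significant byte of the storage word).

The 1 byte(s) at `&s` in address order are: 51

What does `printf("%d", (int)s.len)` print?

[0]=0x51 (big-endian) → word 0x51
prio [6+:2] = (word>>6) & 0x3 = 1
addr_hi [5+:1] = (word>>5) & 0x1 = 0
len [3+:2] = (word>>3) & 0x3 = 2  ←
tag [2+:1] = (word>>2) & 0x1 = 0
type [1+:1] = (word>>1) & 0x1 = 0
cnt [0+:1] = (word>>0) & 0x1 = 1

2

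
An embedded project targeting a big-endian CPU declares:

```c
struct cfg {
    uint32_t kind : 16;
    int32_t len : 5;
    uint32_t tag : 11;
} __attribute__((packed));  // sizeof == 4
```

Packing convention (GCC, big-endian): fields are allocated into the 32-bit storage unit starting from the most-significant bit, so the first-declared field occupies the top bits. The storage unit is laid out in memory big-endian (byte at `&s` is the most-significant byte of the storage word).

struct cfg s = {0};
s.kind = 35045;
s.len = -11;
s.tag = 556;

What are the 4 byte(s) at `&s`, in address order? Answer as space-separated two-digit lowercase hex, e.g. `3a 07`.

88 e5 aa 2c

kind:16 = 35045 → 0x88e5 << 16 → word 0x88e50000
len:5 = -11 → 0x15 << 11 → word 0x88e5a800
tag:11 = 556 → 0x22c << 0 → word 0x88e5aa2c
word = 0x88e5aa2c → big-endian bytes:
  [0]=0x88  [1]=0xe5  [2]=0xaa  [3]=0x2c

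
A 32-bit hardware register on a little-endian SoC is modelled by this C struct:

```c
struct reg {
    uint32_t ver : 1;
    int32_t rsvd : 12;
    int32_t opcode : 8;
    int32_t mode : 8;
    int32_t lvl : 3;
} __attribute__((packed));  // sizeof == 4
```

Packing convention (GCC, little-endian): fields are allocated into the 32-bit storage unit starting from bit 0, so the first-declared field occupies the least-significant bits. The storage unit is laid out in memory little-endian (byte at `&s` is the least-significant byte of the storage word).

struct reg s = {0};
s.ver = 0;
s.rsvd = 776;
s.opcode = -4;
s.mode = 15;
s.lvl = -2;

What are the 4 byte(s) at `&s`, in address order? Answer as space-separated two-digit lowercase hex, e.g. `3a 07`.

ver:1 = 0 → 0x0 << 0 → word 0x00000000
rsvd:12 = 776 → 0x308 << 1 → word 0x00000610
opcode:8 = -4 → 0xfc << 13 → word 0x001f8610
mode:8 = 15 → 0xf << 21 → word 0x01ff8610
lvl:3 = -2 → 0x6 << 29 → word 0xc1ff8610
word = 0xc1ff8610 → little-endian bytes:
  [0]=0x10  [1]=0x86  [2]=0xff  [3]=0xc1

10 86 ff c1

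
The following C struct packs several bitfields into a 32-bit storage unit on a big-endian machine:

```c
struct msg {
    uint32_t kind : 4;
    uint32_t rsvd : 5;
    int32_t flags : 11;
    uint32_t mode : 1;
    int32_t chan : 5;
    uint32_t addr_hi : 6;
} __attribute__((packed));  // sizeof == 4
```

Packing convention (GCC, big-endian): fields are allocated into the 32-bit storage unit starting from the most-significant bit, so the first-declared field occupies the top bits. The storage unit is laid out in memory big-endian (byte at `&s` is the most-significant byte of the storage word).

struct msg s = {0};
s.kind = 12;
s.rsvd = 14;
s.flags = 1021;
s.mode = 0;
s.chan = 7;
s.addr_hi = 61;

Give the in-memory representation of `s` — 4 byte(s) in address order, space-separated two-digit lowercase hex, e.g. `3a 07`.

kind:4 = 12 → 0xc << 28 → word 0xc0000000
rsvd:5 = 14 → 0xe << 23 → word 0xc7000000
flags:11 = 1021 → 0x3fd << 12 → word 0xc73fd000
mode:1 = 0 → 0x0 << 11 → word 0xc73fd000
chan:5 = 7 → 0x7 << 6 → word 0xc73fd1c0
addr_hi:6 = 61 → 0x3d << 0 → word 0xc73fd1fd
word = 0xc73fd1fd → big-endian bytes:
  [0]=0xc7  [1]=0x3f  [2]=0xd1  [3]=0xfd

c7 3f d1 fd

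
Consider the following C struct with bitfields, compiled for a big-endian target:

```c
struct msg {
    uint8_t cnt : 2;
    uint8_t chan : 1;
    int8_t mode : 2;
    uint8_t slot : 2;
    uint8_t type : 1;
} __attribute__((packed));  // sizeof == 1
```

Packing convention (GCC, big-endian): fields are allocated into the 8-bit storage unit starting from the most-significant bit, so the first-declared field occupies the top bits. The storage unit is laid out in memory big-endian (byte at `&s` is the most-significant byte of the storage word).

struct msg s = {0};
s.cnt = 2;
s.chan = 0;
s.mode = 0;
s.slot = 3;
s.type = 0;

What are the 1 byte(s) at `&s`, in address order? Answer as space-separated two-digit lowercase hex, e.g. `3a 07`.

[6+:2] cnt=2 & 0x3 = 0x2; word=0x80
[5+:1] chan=0 & 0x1 = 0x0; word=0x80
[3+:2] mode=0 & 0x3 = 0x0; word=0x80
[1+:2] slot=3 & 0x3 = 0x3; word=0x86
[0+:1] type=0 & 0x1 = 0x0; word=0x86
word = 0x86 → big-endian bytes:
  [0]=0x86

86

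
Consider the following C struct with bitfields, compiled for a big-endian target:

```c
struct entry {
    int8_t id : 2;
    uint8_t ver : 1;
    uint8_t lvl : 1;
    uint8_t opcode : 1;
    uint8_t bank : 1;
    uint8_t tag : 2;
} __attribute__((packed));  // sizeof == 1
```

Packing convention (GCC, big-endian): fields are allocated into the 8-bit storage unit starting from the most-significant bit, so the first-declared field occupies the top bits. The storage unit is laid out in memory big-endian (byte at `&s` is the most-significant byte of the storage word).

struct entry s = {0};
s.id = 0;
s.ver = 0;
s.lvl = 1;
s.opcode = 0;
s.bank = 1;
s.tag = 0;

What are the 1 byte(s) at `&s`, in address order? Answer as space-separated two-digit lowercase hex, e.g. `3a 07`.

14

[6+:2] id=0 & 0x3 = 0x0; word=0x00
[5+:1] ver=0 & 0x1 = 0x0; word=0x00
[4+:1] lvl=1 & 0x1 = 0x1; word=0x10
[3+:1] opcode=0 & 0x1 = 0x0; word=0x10
[2+:1] bank=1 & 0x1 = 0x1; word=0x14
[0+:2] tag=0 & 0x3 = 0x0; word=0x14
word = 0x14 → big-endian bytes:
  [0]=0x14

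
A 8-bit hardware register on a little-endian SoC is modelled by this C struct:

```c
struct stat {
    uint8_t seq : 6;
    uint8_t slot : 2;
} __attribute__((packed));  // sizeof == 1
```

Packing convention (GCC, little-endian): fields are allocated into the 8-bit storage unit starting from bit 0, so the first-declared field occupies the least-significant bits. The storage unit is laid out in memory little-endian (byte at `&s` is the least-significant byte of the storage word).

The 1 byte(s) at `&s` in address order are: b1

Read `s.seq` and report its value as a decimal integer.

49

[0]=0xb1 (little-endian) → word 0xb1
seq [0+:6] = (word>>0) & 0x3f = 49  ←
slot [6+:2] = (word>>6) & 0x3 = 2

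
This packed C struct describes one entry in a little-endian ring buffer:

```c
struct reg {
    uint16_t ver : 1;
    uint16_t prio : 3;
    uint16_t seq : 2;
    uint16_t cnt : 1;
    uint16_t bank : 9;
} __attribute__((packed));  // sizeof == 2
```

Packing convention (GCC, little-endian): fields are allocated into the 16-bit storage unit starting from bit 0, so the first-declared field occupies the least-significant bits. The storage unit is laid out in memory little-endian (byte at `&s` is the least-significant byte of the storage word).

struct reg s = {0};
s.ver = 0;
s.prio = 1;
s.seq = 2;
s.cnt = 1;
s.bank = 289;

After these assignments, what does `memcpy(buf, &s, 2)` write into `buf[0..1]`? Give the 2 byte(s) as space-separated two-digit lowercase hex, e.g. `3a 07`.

ver:1 = 0 → 0x0 << 0 → word 0x0000
prio:3 = 1 → 0x1 << 1 → word 0x0002
seq:2 = 2 → 0x2 << 4 → word 0x0022
cnt:1 = 1 → 0x1 << 6 → word 0x0062
bank:9 = 289 → 0x121 << 7 → word 0x90e2
word = 0x90e2 → little-endian bytes:
  [0]=0xe2  [1]=0x90

e2 90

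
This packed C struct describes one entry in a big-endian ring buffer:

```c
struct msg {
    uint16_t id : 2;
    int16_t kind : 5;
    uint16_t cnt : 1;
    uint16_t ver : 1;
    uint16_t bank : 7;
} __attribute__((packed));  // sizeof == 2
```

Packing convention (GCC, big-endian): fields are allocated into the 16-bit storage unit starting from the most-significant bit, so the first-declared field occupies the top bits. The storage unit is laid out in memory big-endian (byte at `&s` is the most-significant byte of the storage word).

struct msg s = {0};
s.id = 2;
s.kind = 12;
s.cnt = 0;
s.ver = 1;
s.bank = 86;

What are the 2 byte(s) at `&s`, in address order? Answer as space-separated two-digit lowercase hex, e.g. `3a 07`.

[14+:2] id=2 & 0x3 = 0x2; word=0x8000
[9+:5] kind=12 & 0x1f = 0xc; word=0x9800
[8+:1] cnt=0 & 0x1 = 0x0; word=0x9800
[7+:1] ver=1 & 0x1 = 0x1; word=0x9880
[0+:7] bank=86 & 0x7f = 0x56; word=0x98d6
word = 0x98d6 → big-endian bytes:
  [0]=0x98  [1]=0xd6

98 d6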